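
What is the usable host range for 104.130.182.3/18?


Network: 104.130.128.0
Broadcast: 104.130.191.255
First usable = network + 1
Last usable = broadcast - 1
Range: 104.130.128.1 to 104.130.191.254


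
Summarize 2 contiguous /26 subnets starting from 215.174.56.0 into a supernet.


Original prefix: /26
Number of subnets: 2 = 2^1
New prefix = 26 - 1 = 25
Supernet: 215.174.56.0/25


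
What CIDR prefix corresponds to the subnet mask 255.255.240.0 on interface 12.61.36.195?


Binary: 11111111.11111111.11110000.00000000
Count leading 1s
Prefix: /20


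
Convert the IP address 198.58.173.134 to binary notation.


198 = 11000110
58 = 00111010
173 = 10101101
134 = 10000110
Binary: 11000110.00111010.10101101.10000110


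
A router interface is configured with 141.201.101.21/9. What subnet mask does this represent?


/9 means 9 network bits, 23 host bits
Binary: 11111111100000000000000000000000
Mask: 255.128.0.0


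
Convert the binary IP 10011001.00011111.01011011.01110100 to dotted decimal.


10011001 = 153
00011111 = 31
01011011 = 91
01110100 = 116
IP: 153.31.91.116


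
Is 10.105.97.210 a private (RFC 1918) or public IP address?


RFC 1918 private ranges:
  10.0.0.0/8 (10.0.0.0 - 10.255.255.255)
  172.16.0.0/12 (172.16.0.0 - 172.31.255.255)
  192.168.0.0/16 (192.168.0.0 - 192.168.255.255)
Private (in 10.0.0.0/8)


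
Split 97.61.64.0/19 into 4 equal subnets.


New prefix = 19 + 2 = 21
Each subnet has 2048 addresses
  97.61.64.0/21
  97.61.72.0/21
  97.61.80.0/21
  97.61.88.0/21
Subnets: 97.61.64.0/21, 97.61.72.0/21, 97.61.80.0/21, 97.61.88.0/21


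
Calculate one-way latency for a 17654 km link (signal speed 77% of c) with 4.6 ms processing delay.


Speed = 0.77 * 3e5 km/s = 231000 km/s
Propagation delay = 17654 / 231000 = 0.0764 s = 76.4242 ms
Processing delay = 4.6 ms
Total one-way latency = 81.0242 ms


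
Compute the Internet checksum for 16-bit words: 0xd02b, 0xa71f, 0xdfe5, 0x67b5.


Sum all words (with carry folding):
+ 0xd02b = 0xd02b
+ 0xa71f = 0x774b
+ 0xdfe5 = 0x5731
+ 0x67b5 = 0xbee6
One's complement: ~0xbee6
Checksum = 0x4119


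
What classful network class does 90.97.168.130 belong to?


First octet: 90
Binary: 01011010
0xxxxxxx -> Class A (1-126)
Class A, default mask 255.0.0.0 (/8)


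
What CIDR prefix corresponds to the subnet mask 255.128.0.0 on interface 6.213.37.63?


Binary: 11111111.10000000.00000000.00000000
Count leading 1s
Prefix: /9


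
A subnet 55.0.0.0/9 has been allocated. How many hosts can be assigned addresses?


Host bits = 32 - 9 = 23
Total addresses = 2^23 = 8388608
Usable = total - 2 (network and broadcast)
Usable hosts: 8388606


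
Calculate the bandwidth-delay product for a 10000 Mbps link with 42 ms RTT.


BDP = bandwidth * RTT
= 10000 Mbps * 42 ms
= 10000 * 1e6 * 42 / 1000 bits
= 420000000 bits
= 52500000 bytes
= 51269.5312 KB
BDP = 420000000 bits (52500000 bytes)


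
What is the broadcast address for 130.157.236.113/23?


Network: 130.157.236.0/23
Host bits = 9
Set all host bits to 1:
Broadcast: 130.157.237.255


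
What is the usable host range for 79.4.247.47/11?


Network: 79.0.0.0
Broadcast: 79.31.255.255
First usable = network + 1
Last usable = broadcast - 1
Range: 79.0.0.1 to 79.31.255.254


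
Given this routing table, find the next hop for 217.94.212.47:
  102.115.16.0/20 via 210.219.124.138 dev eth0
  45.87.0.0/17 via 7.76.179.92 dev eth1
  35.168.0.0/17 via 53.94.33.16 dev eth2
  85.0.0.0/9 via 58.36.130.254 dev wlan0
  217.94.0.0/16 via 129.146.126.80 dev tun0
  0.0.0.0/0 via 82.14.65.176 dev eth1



Longest prefix match for 217.94.212.47:
  /20 102.115.16.0: no
  /17 45.87.0.0: no
  /17 35.168.0.0: no
  /9 85.0.0.0: no
  /16 217.94.0.0: MATCH
  /0 0.0.0.0: MATCH
Selected: next-hop 129.146.126.80 via tun0 (matched /16)


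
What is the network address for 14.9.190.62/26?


IP:   00001110.00001001.10111110.00111110
Mask: 11111111.11111111.11111111.11000000
AND operation:
Net:  00001110.00001001.10111110.00000000
Network: 14.9.190.0/26


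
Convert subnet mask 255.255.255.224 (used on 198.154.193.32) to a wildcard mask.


Subnet mask: 255.255.255.224
Wildcard = 255.255.255.255 - subnet mask
255 - 255 = 0
255 - 255 = 0
255 - 255 = 0
255 - 224 = 31
Wildcard: 0.0.0.31


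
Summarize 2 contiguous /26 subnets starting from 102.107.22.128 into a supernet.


Original prefix: /26
Number of subnets: 2 = 2^1
New prefix = 26 - 1 = 25
Supernet: 102.107.22.128/25


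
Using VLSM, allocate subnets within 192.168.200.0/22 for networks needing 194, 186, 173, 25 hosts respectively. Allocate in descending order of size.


194 hosts -> /24 (254 usable): 192.168.200.0/24
186 hosts -> /24 (254 usable): 192.168.201.0/24
173 hosts -> /24 (254 usable): 192.168.202.0/24
25 hosts -> /27 (30 usable): 192.168.203.0/27
Allocation: 192.168.200.0/24 (194 hosts, 254 usable); 192.168.201.0/24 (186 hosts, 254 usable); 192.168.202.0/24 (173 hosts, 254 usable); 192.168.203.0/27 (25 hosts, 30 usable)


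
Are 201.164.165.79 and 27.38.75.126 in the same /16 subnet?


Mask: 255.255.0.0
201.164.165.79 AND mask = 201.164.0.0
27.38.75.126 AND mask = 27.38.0.0
No, different subnets (201.164.0.0 vs 27.38.0.0)


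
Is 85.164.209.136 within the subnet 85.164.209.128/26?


Subnet network: 85.164.209.128
Test IP AND mask: 85.164.209.128
Yes, 85.164.209.136 is in 85.164.209.128/26


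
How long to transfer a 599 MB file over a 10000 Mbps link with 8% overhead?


Effective throughput = 10000 * (1 - 8/100) = 9200 Mbps
File size in Mb = 599 * 8 = 4792 Mb
Time = 4792 / 9200
Time = 0.5209 seconds


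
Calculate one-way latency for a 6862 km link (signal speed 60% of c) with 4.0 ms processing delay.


Speed = 0.6 * 3e5 km/s = 180000 km/s
Propagation delay = 6862 / 180000 = 0.0381 s = 38.1222 ms
Processing delay = 4.0 ms
Total one-way latency = 42.1222 ms


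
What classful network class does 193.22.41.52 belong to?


First octet: 193
Binary: 11000001
110xxxxx -> Class C (192-223)
Class C, default mask 255.255.255.0 (/24)


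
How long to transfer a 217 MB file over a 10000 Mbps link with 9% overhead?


Effective throughput = 10000 * (1 - 9/100) = 9100 Mbps
File size in Mb = 217 * 8 = 1736 Mb
Time = 1736 / 9100
Time = 0.1908 seconds


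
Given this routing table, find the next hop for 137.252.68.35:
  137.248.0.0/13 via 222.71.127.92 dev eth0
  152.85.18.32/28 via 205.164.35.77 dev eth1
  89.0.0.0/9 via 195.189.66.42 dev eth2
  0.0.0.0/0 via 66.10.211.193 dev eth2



Longest prefix match for 137.252.68.35:
  /13 137.248.0.0: MATCH
  /28 152.85.18.32: no
  /9 89.0.0.0: no
  /0 0.0.0.0: MATCH
Selected: next-hop 222.71.127.92 via eth0 (matched /13)


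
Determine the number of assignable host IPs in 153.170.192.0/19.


Host bits = 32 - 19 = 13
Total addresses = 2^13 = 8192
Usable = total - 2 (network and broadcast)
Usable hosts: 8190


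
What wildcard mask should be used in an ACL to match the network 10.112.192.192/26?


Subnet mask: 255.255.255.192
Wildcard = 255.255.255.255 - subnet mask
255 - 255 = 0
255 - 255 = 0
255 - 255 = 0
255 - 192 = 63
Wildcard: 0.0.0.63


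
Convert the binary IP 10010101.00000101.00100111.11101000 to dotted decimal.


10010101 = 149
00000101 = 5
00100111 = 39
11101000 = 232
IP: 149.5.39.232


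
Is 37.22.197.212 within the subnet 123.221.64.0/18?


Subnet network: 123.221.64.0
Test IP AND mask: 37.22.192.0
No, 37.22.197.212 is not in 123.221.64.0/18


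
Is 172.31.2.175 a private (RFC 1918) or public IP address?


RFC 1918 private ranges:
  10.0.0.0/8 (10.0.0.0 - 10.255.255.255)
  172.16.0.0/12 (172.16.0.0 - 172.31.255.255)
  192.168.0.0/16 (192.168.0.0 - 192.168.255.255)
Private (in 172.16.0.0/12)


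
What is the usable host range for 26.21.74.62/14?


Network: 26.20.0.0
Broadcast: 26.23.255.255
First usable = network + 1
Last usable = broadcast - 1
Range: 26.20.0.1 to 26.23.255.254


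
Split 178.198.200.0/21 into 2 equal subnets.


New prefix = 21 + 1 = 22
Each subnet has 1024 addresses
  178.198.200.0/22
  178.198.204.0/22
Subnets: 178.198.200.0/22, 178.198.204.0/22


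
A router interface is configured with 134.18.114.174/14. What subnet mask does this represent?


/14 means 14 network bits, 18 host bits
Binary: 11111111111111000000000000000000
Mask: 255.252.0.0


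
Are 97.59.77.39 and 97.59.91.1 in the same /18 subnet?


Mask: 255.255.192.0
97.59.77.39 AND mask = 97.59.64.0
97.59.91.1 AND mask = 97.59.64.0
Yes, same subnet (97.59.64.0)


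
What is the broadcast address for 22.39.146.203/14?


Network: 22.36.0.0/14
Host bits = 18
Set all host bits to 1:
Broadcast: 22.39.255.255


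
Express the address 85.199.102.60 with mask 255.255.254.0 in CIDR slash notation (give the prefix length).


Binary: 11111111.11111111.11111110.00000000
Count leading 1s
Prefix: /23


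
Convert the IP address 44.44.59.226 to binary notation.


44 = 00101100
44 = 00101100
59 = 00111011
226 = 11100010
Binary: 00101100.00101100.00111011.11100010


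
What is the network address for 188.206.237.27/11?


IP:   10111100.11001110.11101101.00011011
Mask: 11111111.11100000.00000000.00000000
AND operation:
Net:  10111100.11000000.00000000.00000000
Network: 188.192.0.0/11


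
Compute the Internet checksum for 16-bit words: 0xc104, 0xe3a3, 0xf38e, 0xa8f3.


Sum all words (with carry folding):
+ 0xc104 = 0xc104
+ 0xe3a3 = 0xa4a8
+ 0xf38e = 0x9837
+ 0xa8f3 = 0x412b
One's complement: ~0x412b
Checksum = 0xbed4


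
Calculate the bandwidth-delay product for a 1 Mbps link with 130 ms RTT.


BDP = bandwidth * RTT
= 1 Mbps * 130 ms
= 1 * 1e6 * 130 / 1000 bits
= 130000 bits
= 16250 bytes
= 15.8691 KB
BDP = 130000 bits (16250 bytes)


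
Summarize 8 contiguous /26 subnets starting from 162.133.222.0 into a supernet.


Original prefix: /26
Number of subnets: 8 = 2^3
New prefix = 26 - 3 = 23
Supernet: 162.133.222.0/23


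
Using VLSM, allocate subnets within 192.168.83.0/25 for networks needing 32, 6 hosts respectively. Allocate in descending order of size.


32 hosts -> /26 (62 usable): 192.168.83.0/26
6 hosts -> /29 (6 usable): 192.168.83.64/29
Allocation: 192.168.83.0/26 (32 hosts, 62 usable); 192.168.83.64/29 (6 hosts, 6 usable)


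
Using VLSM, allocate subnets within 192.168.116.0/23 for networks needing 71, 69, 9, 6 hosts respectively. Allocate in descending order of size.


71 hosts -> /25 (126 usable): 192.168.116.0/25
69 hosts -> /25 (126 usable): 192.168.116.128/25
9 hosts -> /28 (14 usable): 192.168.117.0/28
6 hosts -> /29 (6 usable): 192.168.117.16/29
Allocation: 192.168.116.0/25 (71 hosts, 126 usable); 192.168.116.128/25 (69 hosts, 126 usable); 192.168.117.0/28 (9 hosts, 14 usable); 192.168.117.16/29 (6 hosts, 6 usable)


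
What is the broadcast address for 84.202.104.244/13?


Network: 84.200.0.0/13
Host bits = 19
Set all host bits to 1:
Broadcast: 84.207.255.255


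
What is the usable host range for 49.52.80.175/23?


Network: 49.52.80.0
Broadcast: 49.52.81.255
First usable = network + 1
Last usable = broadcast - 1
Range: 49.52.80.1 to 49.52.81.254


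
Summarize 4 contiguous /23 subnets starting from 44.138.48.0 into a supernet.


Original prefix: /23
Number of subnets: 4 = 2^2
New prefix = 23 - 2 = 21
Supernet: 44.138.48.0/21


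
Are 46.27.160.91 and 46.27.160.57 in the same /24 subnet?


Mask: 255.255.255.0
46.27.160.91 AND mask = 46.27.160.0
46.27.160.57 AND mask = 46.27.160.0
Yes, same subnet (46.27.160.0)


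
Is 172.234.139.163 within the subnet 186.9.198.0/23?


Subnet network: 186.9.198.0
Test IP AND mask: 172.234.138.0
No, 172.234.139.163 is not in 186.9.198.0/23


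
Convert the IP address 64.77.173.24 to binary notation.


64 = 01000000
77 = 01001101
173 = 10101101
24 = 00011000
Binary: 01000000.01001101.10101101.00011000


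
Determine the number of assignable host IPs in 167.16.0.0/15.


Host bits = 32 - 15 = 17
Total addresses = 2^17 = 131072
Usable = total - 2 (network and broadcast)
Usable hosts: 131070


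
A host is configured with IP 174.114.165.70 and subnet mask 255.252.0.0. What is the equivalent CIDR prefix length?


Binary: 11111111.11111100.00000000.00000000
Count leading 1s
Prefix: /14


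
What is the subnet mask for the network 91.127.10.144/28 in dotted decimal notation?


/28 means 28 network bits, 4 host bits
Binary: 11111111111111111111111111110000
Mask: 255.255.255.240


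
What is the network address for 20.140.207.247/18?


IP:   00010100.10001100.11001111.11110111
Mask: 11111111.11111111.11000000.00000000
AND operation:
Net:  00010100.10001100.11000000.00000000
Network: 20.140.192.0/18


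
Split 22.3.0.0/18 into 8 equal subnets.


New prefix = 18 + 3 = 21
Each subnet has 2048 addresses
  22.3.0.0/21
  22.3.8.0/21
  22.3.16.0/21
  22.3.24.0/21
  22.3.32.0/21
  22.3.40.0/21
  22.3.48.0/21
  22.3.56.0/21
Subnets: 22.3.0.0/21, 22.3.8.0/21, 22.3.16.0/21, 22.3.24.0/21, 22.3.32.0/21, 22.3.40.0/21, 22.3.48.0/21, 22.3.56.0/21


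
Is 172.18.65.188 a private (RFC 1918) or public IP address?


RFC 1918 private ranges:
  10.0.0.0/8 (10.0.0.0 - 10.255.255.255)
  172.16.0.0/12 (172.16.0.0 - 172.31.255.255)
  192.168.0.0/16 (192.168.0.0 - 192.168.255.255)
Private (in 172.16.0.0/12)


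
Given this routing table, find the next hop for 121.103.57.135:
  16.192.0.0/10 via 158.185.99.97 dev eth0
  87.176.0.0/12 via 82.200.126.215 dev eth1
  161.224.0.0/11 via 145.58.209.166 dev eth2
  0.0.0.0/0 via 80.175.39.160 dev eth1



Longest prefix match for 121.103.57.135:
  /10 16.192.0.0: no
  /12 87.176.0.0: no
  /11 161.224.0.0: no
  /0 0.0.0.0: MATCH
Selected: next-hop 80.175.39.160 via eth1 (matched /0)


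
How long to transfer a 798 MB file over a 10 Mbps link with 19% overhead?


Effective throughput = 10 * (1 - 19/100) = 8.1 Mbps
File size in Mb = 798 * 8 = 6384 Mb
Time = 6384 / 8.1
Time = 788.1481 seconds


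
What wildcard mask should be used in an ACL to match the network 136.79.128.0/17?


Subnet mask: 255.255.128.0
Wildcard = 255.255.255.255 - subnet mask
255 - 255 = 0
255 - 255 = 0
255 - 128 = 127
255 - 0 = 255
Wildcard: 0.0.127.255


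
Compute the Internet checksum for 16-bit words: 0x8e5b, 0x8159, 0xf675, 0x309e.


Sum all words (with carry folding):
+ 0x8e5b = 0x8e5b
+ 0x8159 = 0x0fb5
+ 0xf675 = 0x062b
+ 0x309e = 0x36c9
One's complement: ~0x36c9
Checksum = 0xc936


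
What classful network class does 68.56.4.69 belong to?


First octet: 68
Binary: 01000100
0xxxxxxx -> Class A (1-126)
Class A, default mask 255.0.0.0 (/8)


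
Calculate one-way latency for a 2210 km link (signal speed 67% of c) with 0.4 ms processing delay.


Speed = 0.67 * 3e5 km/s = 201000 km/s
Propagation delay = 2210 / 201000 = 0.011 s = 10.995 ms
Processing delay = 0.4 ms
Total one-way latency = 11.395 ms


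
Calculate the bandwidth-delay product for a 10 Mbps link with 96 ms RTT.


BDP = bandwidth * RTT
= 10 Mbps * 96 ms
= 10 * 1e6 * 96 / 1000 bits
= 960000 bits
= 120000 bytes
= 117.1875 KB
BDP = 960000 bits (120000 bytes)


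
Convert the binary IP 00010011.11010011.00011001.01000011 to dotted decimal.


00010011 = 19
11010011 = 211
00011001 = 25
01000011 = 67
IP: 19.211.25.67


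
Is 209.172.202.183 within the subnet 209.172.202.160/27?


Subnet network: 209.172.202.160
Test IP AND mask: 209.172.202.160
Yes, 209.172.202.183 is in 209.172.202.160/27


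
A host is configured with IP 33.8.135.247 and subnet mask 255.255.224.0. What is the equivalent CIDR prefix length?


Binary: 11111111.11111111.11100000.00000000
Count leading 1s
Prefix: /19


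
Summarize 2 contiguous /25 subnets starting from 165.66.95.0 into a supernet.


Original prefix: /25
Number of subnets: 2 = 2^1
New prefix = 25 - 1 = 24
Supernet: 165.66.95.0/24


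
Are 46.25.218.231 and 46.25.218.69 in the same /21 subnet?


Mask: 255.255.248.0
46.25.218.231 AND mask = 46.25.216.0
46.25.218.69 AND mask = 46.25.216.0
Yes, same subnet (46.25.216.0)


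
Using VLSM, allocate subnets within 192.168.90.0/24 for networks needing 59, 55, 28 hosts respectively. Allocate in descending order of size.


59 hosts -> /26 (62 usable): 192.168.90.0/26
55 hosts -> /26 (62 usable): 192.168.90.64/26
28 hosts -> /27 (30 usable): 192.168.90.128/27
Allocation: 192.168.90.0/26 (59 hosts, 62 usable); 192.168.90.64/26 (55 hosts, 62 usable); 192.168.90.128/27 (28 hosts, 30 usable)


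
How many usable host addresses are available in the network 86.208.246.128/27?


Host bits = 32 - 27 = 5
Total addresses = 2^5 = 32
Usable = total - 2 (network and broadcast)
Usable hosts: 30


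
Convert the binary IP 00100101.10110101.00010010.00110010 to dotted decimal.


00100101 = 37
10110101 = 181
00010010 = 18
00110010 = 50
IP: 37.181.18.50


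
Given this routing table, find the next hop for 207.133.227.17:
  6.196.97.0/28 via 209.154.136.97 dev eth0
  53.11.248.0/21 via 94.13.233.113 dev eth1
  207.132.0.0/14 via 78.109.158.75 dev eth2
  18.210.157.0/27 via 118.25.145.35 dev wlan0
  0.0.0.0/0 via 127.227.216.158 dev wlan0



Longest prefix match for 207.133.227.17:
  /28 6.196.97.0: no
  /21 53.11.248.0: no
  /14 207.132.0.0: MATCH
  /27 18.210.157.0: no
  /0 0.0.0.0: MATCH
Selected: next-hop 78.109.158.75 via eth2 (matched /14)


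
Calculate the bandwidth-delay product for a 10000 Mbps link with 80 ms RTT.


BDP = bandwidth * RTT
= 10000 Mbps * 80 ms
= 10000 * 1e6 * 80 / 1000 bits
= 800000000 bits
= 100000000 bytes
= 97656.25 KB
BDP = 800000000 bits (100000000 bytes)


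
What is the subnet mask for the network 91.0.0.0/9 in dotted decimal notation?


/9 means 9 network bits, 23 host bits
Binary: 11111111100000000000000000000000
Mask: 255.128.0.0


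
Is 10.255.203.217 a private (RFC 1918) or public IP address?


RFC 1918 private ranges:
  10.0.0.0/8 (10.0.0.0 - 10.255.255.255)
  172.16.0.0/12 (172.16.0.0 - 172.31.255.255)
  192.168.0.0/16 (192.168.0.0 - 192.168.255.255)
Private (in 10.0.0.0/8)


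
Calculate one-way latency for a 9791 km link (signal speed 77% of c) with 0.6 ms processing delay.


Speed = 0.77 * 3e5 km/s = 231000 km/s
Propagation delay = 9791 / 231000 = 0.0424 s = 42.3853 ms
Processing delay = 0.6 ms
Total one-way latency = 42.9853 ms


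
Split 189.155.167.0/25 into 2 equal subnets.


New prefix = 25 + 1 = 26
Each subnet has 64 addresses
  189.155.167.0/26
  189.155.167.64/26
Subnets: 189.155.167.0/26, 189.155.167.64/26


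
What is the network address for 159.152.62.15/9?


IP:   10011111.10011000.00111110.00001111
Mask: 11111111.10000000.00000000.00000000
AND operation:
Net:  10011111.10000000.00000000.00000000
Network: 159.128.0.0/9


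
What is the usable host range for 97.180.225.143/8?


Network: 97.0.0.0
Broadcast: 97.255.255.255
First usable = network + 1
Last usable = broadcast - 1
Range: 97.0.0.1 to 97.255.255.254


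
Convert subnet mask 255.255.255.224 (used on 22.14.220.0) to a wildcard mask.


Subnet mask: 255.255.255.224
Wildcard = 255.255.255.255 - subnet mask
255 - 255 = 0
255 - 255 = 0
255 - 255 = 0
255 - 224 = 31
Wildcard: 0.0.0.31


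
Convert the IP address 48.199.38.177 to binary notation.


48 = 00110000
199 = 11000111
38 = 00100110
177 = 10110001
Binary: 00110000.11000111.00100110.10110001


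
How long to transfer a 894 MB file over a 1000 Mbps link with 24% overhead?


Effective throughput = 1000 * (1 - 24/100) = 760 Mbps
File size in Mb = 894 * 8 = 7152 Mb
Time = 7152 / 760
Time = 9.4105 seconds


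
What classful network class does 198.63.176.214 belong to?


First octet: 198
Binary: 11000110
110xxxxx -> Class C (192-223)
Class C, default mask 255.255.255.0 (/24)


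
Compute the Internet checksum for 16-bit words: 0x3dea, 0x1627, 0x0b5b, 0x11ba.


Sum all words (with carry folding):
+ 0x3dea = 0x3dea
+ 0x1627 = 0x5411
+ 0x0b5b = 0x5f6c
+ 0x11ba = 0x7126
One's complement: ~0x7126
Checksum = 0x8ed9


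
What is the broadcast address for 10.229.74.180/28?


Network: 10.229.74.176/28
Host bits = 4
Set all host bits to 1:
Broadcast: 10.229.74.191


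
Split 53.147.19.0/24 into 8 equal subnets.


New prefix = 24 + 3 = 27
Each subnet has 32 addresses
  53.147.19.0/27
  53.147.19.32/27
  53.147.19.64/27
  53.147.19.96/27
  53.147.19.128/27
  53.147.19.160/27
  53.147.19.192/27
  53.147.19.224/27
Subnets: 53.147.19.0/27, 53.147.19.32/27, 53.147.19.64/27, 53.147.19.96/27, 53.147.19.128/27, 53.147.19.160/27, 53.147.19.192/27, 53.147.19.224/27


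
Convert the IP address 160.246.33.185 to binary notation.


160 = 10100000
246 = 11110110
33 = 00100001
185 = 10111001
Binary: 10100000.11110110.00100001.10111001


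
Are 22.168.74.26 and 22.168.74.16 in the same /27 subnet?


Mask: 255.255.255.224
22.168.74.26 AND mask = 22.168.74.0
22.168.74.16 AND mask = 22.168.74.0
Yes, same subnet (22.168.74.0)


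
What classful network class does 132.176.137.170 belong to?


First octet: 132
Binary: 10000100
10xxxxxx -> Class B (128-191)
Class B, default mask 255.255.0.0 (/16)


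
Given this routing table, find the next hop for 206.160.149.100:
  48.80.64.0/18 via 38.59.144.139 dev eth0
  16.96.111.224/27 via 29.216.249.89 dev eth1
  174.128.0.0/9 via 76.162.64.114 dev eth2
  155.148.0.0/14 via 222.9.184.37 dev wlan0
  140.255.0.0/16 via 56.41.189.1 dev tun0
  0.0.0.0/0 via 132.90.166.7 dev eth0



Longest prefix match for 206.160.149.100:
  /18 48.80.64.0: no
  /27 16.96.111.224: no
  /9 174.128.0.0: no
  /14 155.148.0.0: no
  /16 140.255.0.0: no
  /0 0.0.0.0: MATCH
Selected: next-hop 132.90.166.7 via eth0 (matched /0)


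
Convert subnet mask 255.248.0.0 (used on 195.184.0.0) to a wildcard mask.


Subnet mask: 255.248.0.0
Wildcard = 255.255.255.255 - subnet mask
255 - 255 = 0
255 - 248 = 7
255 - 0 = 255
255 - 0 = 255
Wildcard: 0.7.255.255


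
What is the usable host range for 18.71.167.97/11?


Network: 18.64.0.0
Broadcast: 18.95.255.255
First usable = network + 1
Last usable = broadcast - 1
Range: 18.64.0.1 to 18.95.255.254


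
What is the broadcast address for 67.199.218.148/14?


Network: 67.196.0.0/14
Host bits = 18
Set all host bits to 1:
Broadcast: 67.199.255.255


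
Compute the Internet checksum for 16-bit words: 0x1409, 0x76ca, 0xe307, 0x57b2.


Sum all words (with carry folding):
+ 0x1409 = 0x1409
+ 0x76ca = 0x8ad3
+ 0xe307 = 0x6ddb
+ 0x57b2 = 0xc58d
One's complement: ~0xc58d
Checksum = 0x3a72


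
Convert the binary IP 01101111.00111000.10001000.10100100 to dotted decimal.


01101111 = 111
00111000 = 56
10001000 = 136
10100100 = 164
IP: 111.56.136.164


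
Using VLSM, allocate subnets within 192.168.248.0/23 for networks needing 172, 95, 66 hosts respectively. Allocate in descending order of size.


172 hosts -> /24 (254 usable): 192.168.248.0/24
95 hosts -> /25 (126 usable): 192.168.249.0/25
66 hosts -> /25 (126 usable): 192.168.249.128/25
Allocation: 192.168.248.0/24 (172 hosts, 254 usable); 192.168.249.0/25 (95 hosts, 126 usable); 192.168.249.128/25 (66 hosts, 126 usable)


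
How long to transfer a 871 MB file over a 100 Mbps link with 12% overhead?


Effective throughput = 100 * (1 - 12/100) = 88 Mbps
File size in Mb = 871 * 8 = 6968 Mb
Time = 6968 / 88
Time = 79.1818 seconds


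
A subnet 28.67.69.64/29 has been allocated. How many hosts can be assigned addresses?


Host bits = 32 - 29 = 3
Total addresses = 2^3 = 8
Usable = total - 2 (network and broadcast)
Usable hosts: 6


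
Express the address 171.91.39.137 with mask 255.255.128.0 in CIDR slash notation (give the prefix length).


Binary: 11111111.11111111.10000000.00000000
Count leading 1s
Prefix: /17


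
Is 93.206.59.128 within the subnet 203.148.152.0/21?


Subnet network: 203.148.152.0
Test IP AND mask: 93.206.56.0
No, 93.206.59.128 is not in 203.148.152.0/21


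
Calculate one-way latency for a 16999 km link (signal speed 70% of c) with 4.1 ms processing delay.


Speed = 0.7 * 3e5 km/s = 210000 km/s
Propagation delay = 16999 / 210000 = 0.0809 s = 80.9476 ms
Processing delay = 4.1 ms
Total one-way latency = 85.0476 ms


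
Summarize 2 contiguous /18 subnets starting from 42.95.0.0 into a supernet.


Original prefix: /18
Number of subnets: 2 = 2^1
New prefix = 18 - 1 = 17
Supernet: 42.95.0.0/17


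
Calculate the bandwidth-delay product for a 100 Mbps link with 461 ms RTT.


BDP = bandwidth * RTT
= 100 Mbps * 461 ms
= 100 * 1e6 * 461 / 1000 bits
= 46100000 bits
= 5762500 bytes
= 5627.4414 KB
BDP = 46100000 bits (5762500 bytes)


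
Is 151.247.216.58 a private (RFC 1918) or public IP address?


RFC 1918 private ranges:
  10.0.0.0/8 (10.0.0.0 - 10.255.255.255)
  172.16.0.0/12 (172.16.0.0 - 172.31.255.255)
  192.168.0.0/16 (192.168.0.0 - 192.168.255.255)
Public (not in any RFC 1918 range)


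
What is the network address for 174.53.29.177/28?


IP:   10101110.00110101.00011101.10110001
Mask: 11111111.11111111.11111111.11110000
AND operation:
Net:  10101110.00110101.00011101.10110000
Network: 174.53.29.176/28


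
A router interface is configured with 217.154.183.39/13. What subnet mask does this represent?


/13 means 13 network bits, 19 host bits
Binary: 11111111111110000000000000000000
Mask: 255.248.0.0


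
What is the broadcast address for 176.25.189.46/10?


Network: 176.0.0.0/10
Host bits = 22
Set all host bits to 1:
Broadcast: 176.63.255.255


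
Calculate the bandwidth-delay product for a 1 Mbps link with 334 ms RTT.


BDP = bandwidth * RTT
= 1 Mbps * 334 ms
= 1 * 1e6 * 334 / 1000 bits
= 334000 bits
= 41750 bytes
= 40.7715 KB
BDP = 334000 bits (41750 bytes)


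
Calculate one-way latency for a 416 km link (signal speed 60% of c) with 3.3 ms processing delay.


Speed = 0.6 * 3e5 km/s = 180000 km/s
Propagation delay = 416 / 180000 = 0.0023 s = 2.3111 ms
Processing delay = 3.3 ms
Total one-way latency = 5.6111 ms


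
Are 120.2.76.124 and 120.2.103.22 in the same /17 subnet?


Mask: 255.255.128.0
120.2.76.124 AND mask = 120.2.0.0
120.2.103.22 AND mask = 120.2.0.0
Yes, same subnet (120.2.0.0)


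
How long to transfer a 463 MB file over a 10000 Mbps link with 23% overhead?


Effective throughput = 10000 * (1 - 23/100) = 7700 Mbps
File size in Mb = 463 * 8 = 3704 Mb
Time = 3704 / 7700
Time = 0.481 seconds


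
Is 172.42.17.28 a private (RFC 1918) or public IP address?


RFC 1918 private ranges:
  10.0.0.0/8 (10.0.0.0 - 10.255.255.255)
  172.16.0.0/12 (172.16.0.0 - 172.31.255.255)
  192.168.0.0/16 (192.168.0.0 - 192.168.255.255)
Public (not in any RFC 1918 range)


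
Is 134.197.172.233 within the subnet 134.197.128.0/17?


Subnet network: 134.197.128.0
Test IP AND mask: 134.197.128.0
Yes, 134.197.172.233 is in 134.197.128.0/17


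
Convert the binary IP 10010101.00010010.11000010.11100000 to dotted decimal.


10010101 = 149
00010010 = 18
11000010 = 194
11100000 = 224
IP: 149.18.194.224


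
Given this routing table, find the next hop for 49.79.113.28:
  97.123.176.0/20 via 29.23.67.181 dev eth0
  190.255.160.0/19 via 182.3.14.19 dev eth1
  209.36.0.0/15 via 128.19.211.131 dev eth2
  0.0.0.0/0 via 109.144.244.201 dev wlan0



Longest prefix match for 49.79.113.28:
  /20 97.123.176.0: no
  /19 190.255.160.0: no
  /15 209.36.0.0: no
  /0 0.0.0.0: MATCH
Selected: next-hop 109.144.244.201 via wlan0 (matched /0)


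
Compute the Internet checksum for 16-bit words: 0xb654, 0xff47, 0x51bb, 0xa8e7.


Sum all words (with carry folding):
+ 0xb654 = 0xb654
+ 0xff47 = 0xb59c
+ 0x51bb = 0x0758
+ 0xa8e7 = 0xb03f
One's complement: ~0xb03f
Checksum = 0x4fc0


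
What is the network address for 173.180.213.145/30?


IP:   10101101.10110100.11010101.10010001
Mask: 11111111.11111111.11111111.11111100
AND operation:
Net:  10101101.10110100.11010101.10010000
Network: 173.180.213.144/30


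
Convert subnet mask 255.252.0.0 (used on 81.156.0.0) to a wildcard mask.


Subnet mask: 255.252.0.0
Wildcard = 255.255.255.255 - subnet mask
255 - 255 = 0
255 - 252 = 3
255 - 0 = 255
255 - 0 = 255
Wildcard: 0.3.255.255


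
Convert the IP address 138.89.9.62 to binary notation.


138 = 10001010
89 = 01011001
9 = 00001001
62 = 00111110
Binary: 10001010.01011001.00001001.00111110


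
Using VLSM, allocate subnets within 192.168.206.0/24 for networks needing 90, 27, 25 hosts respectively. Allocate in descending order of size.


90 hosts -> /25 (126 usable): 192.168.206.0/25
27 hosts -> /27 (30 usable): 192.168.206.128/27
25 hosts -> /27 (30 usable): 192.168.206.160/27
Allocation: 192.168.206.0/25 (90 hosts, 126 usable); 192.168.206.128/27 (27 hosts, 30 usable); 192.168.206.160/27 (25 hosts, 30 usable)


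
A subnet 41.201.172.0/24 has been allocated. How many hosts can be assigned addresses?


Host bits = 32 - 24 = 8
Total addresses = 2^8 = 256
Usable = total - 2 (network and broadcast)
Usable hosts: 254


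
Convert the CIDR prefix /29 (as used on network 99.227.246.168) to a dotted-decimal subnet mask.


/29 means 29 network bits, 3 host bits
Binary: 11111111111111111111111111111000
Mask: 255.255.255.248


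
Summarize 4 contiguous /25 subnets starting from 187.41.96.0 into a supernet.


Original prefix: /25
Number of subnets: 4 = 2^2
New prefix = 25 - 2 = 23
Supernet: 187.41.96.0/23


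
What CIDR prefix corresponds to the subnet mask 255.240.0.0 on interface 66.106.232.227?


Binary: 11111111.11110000.00000000.00000000
Count leading 1s
Prefix: /12


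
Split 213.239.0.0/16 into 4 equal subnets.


New prefix = 16 + 2 = 18
Each subnet has 16384 addresses
  213.239.0.0/18
  213.239.64.0/18
  213.239.128.0/18
  213.239.192.0/18
Subnets: 213.239.0.0/18, 213.239.64.0/18, 213.239.128.0/18, 213.239.192.0/18


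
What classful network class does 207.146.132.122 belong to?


First octet: 207
Binary: 11001111
110xxxxx -> Class C (192-223)
Class C, default mask 255.255.255.0 (/24)


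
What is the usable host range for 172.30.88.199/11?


Network: 172.0.0.0
Broadcast: 172.31.255.255
First usable = network + 1
Last usable = broadcast - 1
Range: 172.0.0.1 to 172.31.255.254


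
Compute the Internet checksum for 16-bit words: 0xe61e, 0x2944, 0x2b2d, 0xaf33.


Sum all words (with carry folding):
+ 0xe61e = 0xe61e
+ 0x2944 = 0x0f63
+ 0x2b2d = 0x3a90
+ 0xaf33 = 0xe9c3
One's complement: ~0xe9c3
Checksum = 0x163c


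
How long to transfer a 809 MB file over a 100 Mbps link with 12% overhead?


Effective throughput = 100 * (1 - 12/100) = 88 Mbps
File size in Mb = 809 * 8 = 6472 Mb
Time = 6472 / 88
Time = 73.5455 seconds


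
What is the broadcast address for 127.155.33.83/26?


Network: 127.155.33.64/26
Host bits = 6
Set all host bits to 1:
Broadcast: 127.155.33.127


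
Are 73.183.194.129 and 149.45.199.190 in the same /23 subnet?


Mask: 255.255.254.0
73.183.194.129 AND mask = 73.183.194.0
149.45.199.190 AND mask = 149.45.198.0
No, different subnets (73.183.194.0 vs 149.45.198.0)


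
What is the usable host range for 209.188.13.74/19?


Network: 209.188.0.0
Broadcast: 209.188.31.255
First usable = network + 1
Last usable = broadcast - 1
Range: 209.188.0.1 to 209.188.31.254


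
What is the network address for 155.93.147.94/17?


IP:   10011011.01011101.10010011.01011110
Mask: 11111111.11111111.10000000.00000000
AND operation:
Net:  10011011.01011101.10000000.00000000
Network: 155.93.128.0/17


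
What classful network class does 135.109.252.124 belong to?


First octet: 135
Binary: 10000111
10xxxxxx -> Class B (128-191)
Class B, default mask 255.255.0.0 (/16)


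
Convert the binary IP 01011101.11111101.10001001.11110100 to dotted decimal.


01011101 = 93
11111101 = 253
10001001 = 137
11110100 = 244
IP: 93.253.137.244


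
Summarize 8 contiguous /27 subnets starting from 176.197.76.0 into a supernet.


Original prefix: /27
Number of subnets: 8 = 2^3
New prefix = 27 - 3 = 24
Supernet: 176.197.76.0/24


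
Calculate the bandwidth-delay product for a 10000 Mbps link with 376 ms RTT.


BDP = bandwidth * RTT
= 10000 Mbps * 376 ms
= 10000 * 1e6 * 376 / 1000 bits
= 3760000000 bits
= 470000000 bytes
= 458984.375 KB
BDP = 3760000000 bits (470000000 bytes)


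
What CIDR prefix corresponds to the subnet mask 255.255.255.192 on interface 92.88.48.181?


Binary: 11111111.11111111.11111111.11000000
Count leading 1s
Prefix: /26


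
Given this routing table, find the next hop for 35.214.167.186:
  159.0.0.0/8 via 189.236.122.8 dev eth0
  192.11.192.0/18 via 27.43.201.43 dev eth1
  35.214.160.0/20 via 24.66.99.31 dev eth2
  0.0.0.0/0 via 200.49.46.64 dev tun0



Longest prefix match for 35.214.167.186:
  /8 159.0.0.0: no
  /18 192.11.192.0: no
  /20 35.214.160.0: MATCH
  /0 0.0.0.0: MATCH
Selected: next-hop 24.66.99.31 via eth2 (matched /20)


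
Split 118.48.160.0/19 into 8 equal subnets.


New prefix = 19 + 3 = 22
Each subnet has 1024 addresses
  118.48.160.0/22
  118.48.164.0/22
  118.48.168.0/22
  118.48.172.0/22
  118.48.176.0/22
  118.48.180.0/22
  118.48.184.0/22
  118.48.188.0/22
Subnets: 118.48.160.0/22, 118.48.164.0/22, 118.48.168.0/22, 118.48.172.0/22, 118.48.176.0/22, 118.48.180.0/22, 118.48.184.0/22, 118.48.188.0/22


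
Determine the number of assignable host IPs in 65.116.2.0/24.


Host bits = 32 - 24 = 8
Total addresses = 2^8 = 256
Usable = total - 2 (network and broadcast)
Usable hosts: 254


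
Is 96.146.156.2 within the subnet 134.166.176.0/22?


Subnet network: 134.166.176.0
Test IP AND mask: 96.146.156.0
No, 96.146.156.2 is not in 134.166.176.0/22


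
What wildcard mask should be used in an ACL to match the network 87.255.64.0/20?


Subnet mask: 255.255.240.0
Wildcard = 255.255.255.255 - subnet mask
255 - 255 = 0
255 - 255 = 0
255 - 240 = 15
255 - 0 = 255
Wildcard: 0.0.15.255


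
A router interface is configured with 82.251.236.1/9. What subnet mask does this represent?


/9 means 9 network bits, 23 host bits
Binary: 11111111100000000000000000000000
Mask: 255.128.0.0


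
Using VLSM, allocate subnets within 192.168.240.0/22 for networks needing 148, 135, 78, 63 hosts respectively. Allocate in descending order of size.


148 hosts -> /24 (254 usable): 192.168.240.0/24
135 hosts -> /24 (254 usable): 192.168.241.0/24
78 hosts -> /25 (126 usable): 192.168.242.0/25
63 hosts -> /25 (126 usable): 192.168.242.128/25
Allocation: 192.168.240.0/24 (148 hosts, 254 usable); 192.168.241.0/24 (135 hosts, 254 usable); 192.168.242.0/25 (78 hosts, 126 usable); 192.168.242.128/25 (63 hosts, 126 usable)


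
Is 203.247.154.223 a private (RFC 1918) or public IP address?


RFC 1918 private ranges:
  10.0.0.0/8 (10.0.0.0 - 10.255.255.255)
  172.16.0.0/12 (172.16.0.0 - 172.31.255.255)
  192.168.0.0/16 (192.168.0.0 - 192.168.255.255)
Public (not in any RFC 1918 range)


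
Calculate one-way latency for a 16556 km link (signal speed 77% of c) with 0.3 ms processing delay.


Speed = 0.77 * 3e5 km/s = 231000 km/s
Propagation delay = 16556 / 231000 = 0.0717 s = 71.671 ms
Processing delay = 0.3 ms
Total one-way latency = 71.971 ms


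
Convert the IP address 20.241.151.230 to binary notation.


20 = 00010100
241 = 11110001
151 = 10010111
230 = 11100110
Binary: 00010100.11110001.10010111.11100110


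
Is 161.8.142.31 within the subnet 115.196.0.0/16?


Subnet network: 115.196.0.0
Test IP AND mask: 161.8.0.0
No, 161.8.142.31 is not in 115.196.0.0/16


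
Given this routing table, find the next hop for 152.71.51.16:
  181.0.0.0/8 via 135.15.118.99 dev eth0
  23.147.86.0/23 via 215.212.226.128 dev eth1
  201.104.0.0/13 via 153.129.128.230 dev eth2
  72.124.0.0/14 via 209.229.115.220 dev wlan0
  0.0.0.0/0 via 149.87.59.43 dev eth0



Longest prefix match for 152.71.51.16:
  /8 181.0.0.0: no
  /23 23.147.86.0: no
  /13 201.104.0.0: no
  /14 72.124.0.0: no
  /0 0.0.0.0: MATCH
Selected: next-hop 149.87.59.43 via eth0 (matched /0)


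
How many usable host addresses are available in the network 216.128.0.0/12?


Host bits = 32 - 12 = 20
Total addresses = 2^20 = 1048576
Usable = total - 2 (network and broadcast)
Usable hosts: 1048574


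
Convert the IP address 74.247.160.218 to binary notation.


74 = 01001010
247 = 11110111
160 = 10100000
218 = 11011010
Binary: 01001010.11110111.10100000.11011010


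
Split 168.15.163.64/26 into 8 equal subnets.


New prefix = 26 + 3 = 29
Each subnet has 8 addresses
  168.15.163.64/29
  168.15.163.72/29
  168.15.163.80/29
  168.15.163.88/29
  168.15.163.96/29
  168.15.163.104/29
  168.15.163.112/29
  168.15.163.120/29
Subnets: 168.15.163.64/29, 168.15.163.72/29, 168.15.163.80/29, 168.15.163.88/29, 168.15.163.96/29, 168.15.163.104/29, 168.15.163.112/29, 168.15.163.120/29


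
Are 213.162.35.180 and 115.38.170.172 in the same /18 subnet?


Mask: 255.255.192.0
213.162.35.180 AND mask = 213.162.0.0
115.38.170.172 AND mask = 115.38.128.0
No, different subnets (213.162.0.0 vs 115.38.128.0)


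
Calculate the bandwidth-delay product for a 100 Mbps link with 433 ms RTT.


BDP = bandwidth * RTT
= 100 Mbps * 433 ms
= 100 * 1e6 * 433 / 1000 bits
= 43300000 bits
= 5412500 bytes
= 5285.6445 KB
BDP = 43300000 bits (5412500 bytes)


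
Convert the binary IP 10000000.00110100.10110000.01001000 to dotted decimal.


10000000 = 128
00110100 = 52
10110000 = 176
01001000 = 72
IP: 128.52.176.72


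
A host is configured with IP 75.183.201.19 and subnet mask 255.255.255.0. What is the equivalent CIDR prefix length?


Binary: 11111111.11111111.11111111.00000000
Count leading 1s
Prefix: /24


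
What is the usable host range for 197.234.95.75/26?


Network: 197.234.95.64
Broadcast: 197.234.95.127
First usable = network + 1
Last usable = broadcast - 1
Range: 197.234.95.65 to 197.234.95.126


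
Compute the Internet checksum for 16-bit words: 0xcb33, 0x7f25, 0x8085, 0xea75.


Sum all words (with carry folding):
+ 0xcb33 = 0xcb33
+ 0x7f25 = 0x4a59
+ 0x8085 = 0xcade
+ 0xea75 = 0xb554
One's complement: ~0xb554
Checksum = 0x4aab


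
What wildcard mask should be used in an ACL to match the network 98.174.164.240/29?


Subnet mask: 255.255.255.248
Wildcard = 255.255.255.255 - subnet mask
255 - 255 = 0
255 - 255 = 0
255 - 255 = 0
255 - 248 = 7
Wildcard: 0.0.0.7


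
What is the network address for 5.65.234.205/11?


IP:   00000101.01000001.11101010.11001101
Mask: 11111111.11100000.00000000.00000000
AND operation:
Net:  00000101.01000000.00000000.00000000
Network: 5.64.0.0/11


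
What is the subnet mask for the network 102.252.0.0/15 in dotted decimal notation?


/15 means 15 network bits, 17 host bits
Binary: 11111111111111100000000000000000
Mask: 255.254.0.0


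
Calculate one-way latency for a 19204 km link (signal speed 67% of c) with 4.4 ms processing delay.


Speed = 0.67 * 3e5 km/s = 201000 km/s
Propagation delay = 19204 / 201000 = 0.0955 s = 95.5423 ms
Processing delay = 4.4 ms
Total one-way latency = 99.9423 ms


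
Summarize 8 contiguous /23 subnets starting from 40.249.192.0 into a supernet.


Original prefix: /23
Number of subnets: 8 = 2^3
New prefix = 23 - 3 = 20
Supernet: 40.249.192.0/20


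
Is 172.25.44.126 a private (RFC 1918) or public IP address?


RFC 1918 private ranges:
  10.0.0.0/8 (10.0.0.0 - 10.255.255.255)
  172.16.0.0/12 (172.16.0.0 - 172.31.255.255)
  192.168.0.0/16 (192.168.0.0 - 192.168.255.255)
Private (in 172.16.0.0/12)


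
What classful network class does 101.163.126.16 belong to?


First octet: 101
Binary: 01100101
0xxxxxxx -> Class A (1-126)
Class A, default mask 255.0.0.0 (/8)


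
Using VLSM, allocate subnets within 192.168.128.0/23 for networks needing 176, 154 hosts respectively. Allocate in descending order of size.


176 hosts -> /24 (254 usable): 192.168.128.0/24
154 hosts -> /24 (254 usable): 192.168.129.0/24
Allocation: 192.168.128.0/24 (176 hosts, 254 usable); 192.168.129.0/24 (154 hosts, 254 usable)
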